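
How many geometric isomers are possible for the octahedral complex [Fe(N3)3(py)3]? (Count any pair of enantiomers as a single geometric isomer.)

The six octahedral sites form three mutually perpendicular trans pairs.
Systematic placement gives 2 geometric isomers: N3 mer; N3 fac.

2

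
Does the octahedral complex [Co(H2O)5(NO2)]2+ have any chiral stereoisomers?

An octahedron has six vertices in three trans pairs; every non-trans pair is cis.
Only one geometric arrangement is possible.

no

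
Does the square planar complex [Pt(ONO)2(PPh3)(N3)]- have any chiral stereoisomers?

In a square planar complex each vertex has one trans partner and two cis neighbours.
Systematic placement gives 2 geometric isomers: ONO cis; ONO trans.
Each arrangement has an internal mirror plane or centre of symmetry, so none is chiral.

no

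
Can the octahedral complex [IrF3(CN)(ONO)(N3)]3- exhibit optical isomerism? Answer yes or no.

yes

An octahedron has six vertices in three trans pairs; every non-trans pair is cis.
The distinct arrangements are (4 in all): F mer (3 arrangements); F fac (chiral).
One of these lacks any improper symmetry element and so occurs as an enantiomeric pair, giving 4 + 1 = 5 stereoisomers in total.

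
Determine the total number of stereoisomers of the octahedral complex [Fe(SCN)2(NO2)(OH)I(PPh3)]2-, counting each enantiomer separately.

15

Systematic enumeration (placing each ligand type in turn and discarding arrangements equivalent by rotation or reflection) gives 9 geometric isomers.
Of these, 6 lack any improper symmetry element and so occur as enantiomeric pairs, giving 9 + 6 = 15 stereoisomers in total.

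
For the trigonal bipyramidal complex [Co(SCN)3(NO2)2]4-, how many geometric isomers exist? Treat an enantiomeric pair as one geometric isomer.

3

In a trigonal bipyramid the two axial positions differ from the three equatorial ones.
Systematic placement gives 3 geometric isomers: NO2 both axial; NO2 one axial, one equatorial; NO2 both equatorial.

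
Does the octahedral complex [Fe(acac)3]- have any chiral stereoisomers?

yes

An octahedron has six vertices in three trans pairs; every non-trans pair is cis.
Each acac is bidentate and must span two cis positions.
Only one geometric arrangement is possible; it has no improper symmetry element, so it exists as a pair of enantiomers (2 stereoisomers).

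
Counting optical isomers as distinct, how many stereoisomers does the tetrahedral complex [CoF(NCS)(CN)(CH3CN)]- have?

In a tetrahedral complex all four positions are equivalent and every pair of ligands is adjacent — there is no cis/trans distinction.
Only one geometric arrangement is possible; it has no improper symmetry element, so it exists as a pair of enantiomers (2 stereoisomers).

2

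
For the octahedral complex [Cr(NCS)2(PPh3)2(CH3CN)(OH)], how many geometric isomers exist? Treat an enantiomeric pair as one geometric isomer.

6

The distinct arrangements are (6 in all): NCS cis, PPh3 trans; NCS cis, PPh3 cis (3 arrangements, 2 chiral); NCS trans, PPh3 trans; NCS trans, PPh3 cis.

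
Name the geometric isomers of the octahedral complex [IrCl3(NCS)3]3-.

An octahedron has six vertices in three trans pairs; every non-trans pair is cis.
Systematic placement gives 2 geometric isomers: Cl mer; Cl fac.

fac and mer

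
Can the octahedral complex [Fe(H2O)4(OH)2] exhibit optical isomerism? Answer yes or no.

no

The six octahedral sites form three mutually perpendicular trans pairs.
There are 2 geometric isomers: OH trans; OH cis.
Each arrangement has an internal mirror plane or centre of symmetry, so none is chiral.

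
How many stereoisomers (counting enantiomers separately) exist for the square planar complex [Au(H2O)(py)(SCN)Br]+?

3

The distinct arrangements are (3 in all): (Br/SCN trans, H2O/py trans); (Br/py trans, H2O/SCN trans); (Br/H2O trans, SCN/py trans).
Each arrangement has an internal mirror plane or centre of symmetry, so none is chiral.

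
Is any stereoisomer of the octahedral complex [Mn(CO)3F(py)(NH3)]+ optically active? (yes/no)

In an octahedral complex each vertex has one trans partner and four cis neighbours.
Systematic placement gives 4 geometric isomers: CO mer (3 arrangements); CO fac (chiral).
One of these lacks any improper symmetry element and so occurs as an enantiomeric pair, giving 4 + 1 = 5 stereoisomers in total.

yes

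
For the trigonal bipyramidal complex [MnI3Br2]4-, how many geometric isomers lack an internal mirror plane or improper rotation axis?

There are 3 geometric isomers: Br both axial; Br one axial, one equatorial; Br both equatorial.
Each arrangement has an internal mirror plane or centre of symmetry, so none is chiral.

0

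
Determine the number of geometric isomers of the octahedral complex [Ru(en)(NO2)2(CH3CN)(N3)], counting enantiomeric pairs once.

4

The six octahedral sites form three mutually perpendicular trans pairs.
Each en is bidentate and must span two cis positions.
The distinct arrangements are (4 in all): NO2 cis (3 arrangements, 2 chiral); NO2 trans.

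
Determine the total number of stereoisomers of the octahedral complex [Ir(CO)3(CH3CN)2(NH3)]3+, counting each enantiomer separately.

3

An octahedron has six vertices in three trans pairs; every non-trans pair is cis.
There are 3 geometric isomers: CO mer, CH3CN trans; CO fac, CH3CN cis; CO mer, CH3CN cis.
Each arrangement has an internal mirror plane or centre of symmetry, so none is chiral.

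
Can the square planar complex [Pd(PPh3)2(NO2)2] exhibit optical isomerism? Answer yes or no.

no

The distinct arrangements are (2 in all): PPh3 cis; PPh3 trans.
Each arrangement has an internal mirror plane or centre of symmetry, so none is chiral.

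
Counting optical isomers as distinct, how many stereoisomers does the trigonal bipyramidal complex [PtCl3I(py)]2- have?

4

Systematic placement gives 4 geometric isomers: I equatorial, py equatorial; I axial, py equatorial; I equatorial, py axial; I axial, py axial.
Each arrangement has an internal mirror plane or centre of symmetry, so none is chiral.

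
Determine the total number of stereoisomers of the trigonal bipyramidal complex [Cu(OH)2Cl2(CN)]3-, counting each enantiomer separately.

In a trigonal bipyramid the two axial positions differ from the three equatorial ones.
Systematic enumeration (placing each ligand type in turn and discarding arrangements equivalent by rotation or reflection) gives 5 geometric isomers.
One of these lacks any improper symmetry element and so occurs as an enantiomeric pair, giving 5 + 1 = 6 stereoisomers in total.

6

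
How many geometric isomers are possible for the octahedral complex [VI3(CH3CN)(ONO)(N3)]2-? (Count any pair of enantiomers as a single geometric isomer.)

4

There are 4 geometric isomers: I mer (3 arrangements); I fac (chiral).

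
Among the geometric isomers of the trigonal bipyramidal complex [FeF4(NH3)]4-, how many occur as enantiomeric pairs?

0

A trigonal bipyramid has two axial and three equatorial sites, which are chemically inequivalent.
The distinct arrangements are (2 in all): NH3 equatorial; NH3 axial.
Each arrangement has an internal mirror plane or centre of symmetry, so none is chiral.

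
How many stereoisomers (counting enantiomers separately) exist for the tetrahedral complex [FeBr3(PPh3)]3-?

1

Only one geometric arrangement is possible.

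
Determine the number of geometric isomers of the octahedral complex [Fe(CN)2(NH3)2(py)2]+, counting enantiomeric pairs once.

In an octahedral complex each vertex has one trans partner and four cis neighbours.
Working through the distinct placements yields 5 geometric isomers: CN trans, NH3 trans, py trans; CN trans, NH3 cis, py cis; CN cis, NH3 cis, py trans; CN cis, NH3 cis, py cis (chiral); CN cis, NH3 trans, py cis.

5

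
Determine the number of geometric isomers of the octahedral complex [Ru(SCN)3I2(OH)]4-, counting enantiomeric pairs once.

3

The distinct arrangements are (3 in all): SCN mer, I trans; SCN mer, I cis; SCN fac, I cis.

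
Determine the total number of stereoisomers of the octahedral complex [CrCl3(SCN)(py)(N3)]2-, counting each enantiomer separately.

5

There are 4 geometric isomers: Cl mer (3 arrangements); Cl fac (chiral).
One of these lacks any improper symmetry element and so occurs as an enantiomeric pair, giving 4 + 1 = 5 stereoisomers in total.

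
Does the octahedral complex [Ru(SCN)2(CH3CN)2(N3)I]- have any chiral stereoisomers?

yes

Systematic placement gives 6 geometric isomers: SCN trans, CH3CN trans; SCN cis, CH3CN trans; SCN trans, CH3CN cis; SCN cis, CH3CN cis (3 arrangements, 2 chiral).
Of these, 2 lack any improper symmetry element and so occur as enantiomeric pairs, giving 6 + 2 = 8 stereoisomers in total.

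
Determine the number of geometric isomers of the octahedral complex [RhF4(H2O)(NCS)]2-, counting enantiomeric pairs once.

2

An octahedron has six vertices in three trans pairs; every non-trans pair is cis.
The distinct arrangements are (2 in all): H2O and NCS mutually trans; H2O and NCS mutually cis.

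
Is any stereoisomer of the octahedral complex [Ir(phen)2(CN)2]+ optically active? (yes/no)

In an octahedral complex each vertex has one trans partner and four cis neighbours.
Each phen is bidentate and must span two cis positions.
There are 2 geometric isomers: CN trans; CN cis (chiral).
One of these lacks any improper symmetry element and so occurs as an enantiomeric pair, giving 2 + 1 = 3 stereoisomers in total.

yes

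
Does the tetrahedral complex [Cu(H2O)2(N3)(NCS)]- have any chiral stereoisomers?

no

All four vertices of a tetrahedron are equivalent and mutually adjacent, so cis/trans isomerism cannot arise.
Only one geometric arrangement is possible.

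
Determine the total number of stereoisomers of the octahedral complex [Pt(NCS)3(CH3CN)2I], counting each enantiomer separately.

Working through the distinct placements yields 3 geometric isomers: NCS mer, CH3CN trans; NCS mer, CH3CN cis; NCS fac, CH3CN cis.
Each arrangement has an internal mirror plane or centre of symmetry, so none is chiral.

3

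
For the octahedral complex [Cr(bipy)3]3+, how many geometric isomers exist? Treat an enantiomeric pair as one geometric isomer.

1

The six octahedral sites form three mutually perpendicular trans pairs.
Each bipy is bidentate and must span two cis positions.
Only one geometric arrangement is possible; it has no improper symmetry element, so it exists as a pair of enantiomers (2 stereoisomers).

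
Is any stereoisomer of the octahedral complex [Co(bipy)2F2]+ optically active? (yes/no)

Each bipy is bidentate and must span two cis positions.
Working through the distinct placements yields 2 geometric isomers: F trans; F cis (chiral).
One of these lacks any improper symmetry element and so occurs as an enantiomeric pair, giving 2 + 1 = 3 stereoisomers in total.

yes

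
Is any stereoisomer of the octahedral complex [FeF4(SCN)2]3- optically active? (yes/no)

no

In an octahedral complex each vertex has one trans partner and four cis neighbours.
Working through the distinct placements yields 2 geometric isomers: SCN trans; SCN cis.
Each arrangement has an internal mirror plane or centre of symmetry, so none is chiral.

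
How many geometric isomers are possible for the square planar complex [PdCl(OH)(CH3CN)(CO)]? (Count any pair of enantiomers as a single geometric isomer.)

In a square planar complex each vertex has one trans partner and two cis neighbours.
There are 3 geometric isomers: (CH3CN/Cl trans, CO/OH trans); (CH3CN/OH trans, CO/Cl trans); (CH3CN/CO trans, Cl/OH trans).

3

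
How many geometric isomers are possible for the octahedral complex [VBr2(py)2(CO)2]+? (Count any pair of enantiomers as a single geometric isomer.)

In an octahedral complex each vertex has one trans partner and four cis neighbours.
Working through the distinct placements yields 5 geometric isomers: Br trans, py trans, CO trans; Br trans, py cis, CO cis; Br cis, py trans, CO cis; Br cis, py cis, CO cis (chiral); Br cis, py cis, CO trans.

5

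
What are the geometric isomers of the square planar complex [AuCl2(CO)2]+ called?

In a square planar complex each vertex has one trans partner and two cis neighbours.
The distinct arrangements are (2 in all): Cl cis; Cl trans.

cis and trans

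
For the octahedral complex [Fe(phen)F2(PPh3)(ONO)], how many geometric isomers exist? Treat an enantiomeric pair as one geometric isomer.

4

An octahedron has six vertices in three trans pairs; every non-trans pair is cis.
Each phen is bidentate and must span two cis positions.
The distinct arrangements are (4 in all): F trans; F cis (3 arrangements, 2 chiral).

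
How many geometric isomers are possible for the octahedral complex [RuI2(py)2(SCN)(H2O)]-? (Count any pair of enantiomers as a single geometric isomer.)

6

An octahedron has six vertices in three trans pairs; every non-trans pair is cis.
The distinct arrangements are (6 in all): I cis, py trans; I cis, py cis (3 arrangements, 2 chiral); I trans, py trans; I trans, py cis.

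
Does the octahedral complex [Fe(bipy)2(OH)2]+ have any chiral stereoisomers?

yes

The six octahedral sites form three mutually perpendicular trans pairs.
Each bipy is bidentate and must span two cis positions.
There are 2 geometric isomers: OH trans; OH cis (chiral).
One of these lacks any improper symmetry element and so occurs as an enantiomeric pair, giving 2 + 1 = 3 stereoisomers in total.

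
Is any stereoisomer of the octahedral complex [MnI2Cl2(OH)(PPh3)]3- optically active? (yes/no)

In an octahedral complex each vertex has one trans partner and four cis neighbours.
There are 6 geometric isomers: I trans, Cl trans; I cis, Cl trans; I cis, Cl cis (3 arrangements, 2 chiral); I trans, Cl cis.
Of these, 2 lack any improper symmetry element and so occur as enantiomeric pairs, giving 6 + 2 = 8 stereoisomers in total.

yes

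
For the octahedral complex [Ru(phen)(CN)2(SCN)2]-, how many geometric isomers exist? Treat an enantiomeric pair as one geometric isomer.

3

In an octahedral complex each vertex has one trans partner and four cis neighbours.
Each phen is bidentate and must span two cis positions.
The distinct arrangements are (3 in all): CN trans, SCN cis; CN cis, SCN cis (chiral); CN cis, SCN trans.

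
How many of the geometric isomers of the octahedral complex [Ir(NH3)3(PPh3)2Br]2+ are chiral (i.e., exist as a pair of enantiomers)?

Systematic placement gives 3 geometric isomers: NH3 mer, PPh3 trans; NH3 fac, PPh3 cis; NH3 mer, PPh3 cis.
Each arrangement has an internal mirror plane or centre of symmetry, so none is chiral.

0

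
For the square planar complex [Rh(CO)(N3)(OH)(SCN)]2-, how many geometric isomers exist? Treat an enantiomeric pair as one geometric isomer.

The distinct arrangements are (3 in all): (CO/OH trans, N3/SCN trans); (CO/SCN trans, N3/OH trans); (CO/N3 trans, OH/SCN trans).

3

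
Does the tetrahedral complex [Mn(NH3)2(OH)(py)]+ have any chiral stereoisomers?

no

Only one geometric arrangement is possible.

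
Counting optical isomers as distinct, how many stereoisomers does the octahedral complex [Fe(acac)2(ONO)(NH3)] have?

An octahedron has six vertices in three trans pairs; every non-trans pair is cis.
Each acac is bidentate and must span two cis positions.
There are 2 geometric isomers: ONO and NH3 mutually trans; ONO and NH3 mutually cis (chiral).
One of these lacks any improper symmetry element and so occurs as an enantiomeric pair, giving 2 + 1 = 3 stereoisomers in total.

3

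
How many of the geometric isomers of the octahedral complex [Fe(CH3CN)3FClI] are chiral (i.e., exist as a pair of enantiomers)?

The six octahedral sites form three mutually perpendicular trans pairs.
Systematic placement gives 4 geometric isomers: CH3CN mer (3 arrangements); CH3CN fac (chiral).
One of these lacks any improper symmetry element and so occurs as an enantiomeric pair, giving 4 + 1 = 5 stereoisomers in total.

1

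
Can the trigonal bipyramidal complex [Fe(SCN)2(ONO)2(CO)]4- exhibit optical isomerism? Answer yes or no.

A trigonal bipyramid has two axial and three equatorial sites, which are chemically inequivalent.
Placing the ligands in turn and identifying arrangements related by rotation or reflection leaves 5 distinct geometric isomers.
One of these lacks any improper symmetry element and so occurs as an enantiomeric pair, giving 5 + 1 = 6 stereoisomers in total.

yes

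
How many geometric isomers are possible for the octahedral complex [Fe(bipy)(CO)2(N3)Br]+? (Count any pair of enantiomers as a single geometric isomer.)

4

The six octahedral sites form three mutually perpendicular trans pairs.
Each bipy is bidentate and must span two cis positions.
The distinct arrangements are (4 in all): CO cis (3 arrangements, 2 chiral); CO trans.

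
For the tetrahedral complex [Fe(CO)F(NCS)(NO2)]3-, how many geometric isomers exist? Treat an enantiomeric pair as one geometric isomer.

1

All four vertices of a tetrahedron are equivalent and mutually adjacent, so cis/trans isomerism cannot arise.
Only one geometric arrangement is possible; it has no improper symmetry element, so it exists as a pair of enantiomers (2 stereoisomers).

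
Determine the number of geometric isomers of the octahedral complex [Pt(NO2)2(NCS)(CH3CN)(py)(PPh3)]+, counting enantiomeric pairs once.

9

Exhaustive case analysis gives 9 geometric isomers.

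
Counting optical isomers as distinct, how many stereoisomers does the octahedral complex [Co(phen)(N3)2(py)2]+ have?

4

Each phen is bidentate and must span two cis positions.
There are 3 geometric isomers: N3 trans, py cis; N3 cis, py trans; N3 cis, py cis (chiral).
One of these lacks any improper symmetry element and so occurs as an enantiomeric pair, giving 3 + 1 = 4 stereoisomers in total.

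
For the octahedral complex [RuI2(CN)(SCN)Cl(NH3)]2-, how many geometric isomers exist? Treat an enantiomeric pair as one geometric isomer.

Systematic enumeration (placing each ligand type in turn and discarding arrangements equivalent by rotation or reflection) gives 9 geometric isomers.

9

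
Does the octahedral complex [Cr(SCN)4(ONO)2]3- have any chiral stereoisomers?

no

Working through the distinct placements yields 2 geometric isomers: ONO trans; ONO cis.
Each arrangement has an internal mirror plane or centre of symmetry, so none is chiral.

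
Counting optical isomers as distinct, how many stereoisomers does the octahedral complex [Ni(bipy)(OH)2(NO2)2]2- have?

In an octahedral complex each vertex has one trans partner and four cis neighbours.
Each bipy is bidentate and must span two cis positions.
Working through the distinct placements yields 3 geometric isomers: OH cis, NO2 trans; OH cis, NO2 cis (chiral); OH trans, NO2 cis.
One of these lacks any improper symmetry element and so occurs as an enantiomeric pair, giving 3 + 1 = 4 stereoisomers in total.

4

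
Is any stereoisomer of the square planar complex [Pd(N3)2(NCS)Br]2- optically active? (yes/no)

no

In a square planar complex each vertex has one trans partner and two cis neighbours.
The distinct arrangements are (2 in all): N3 cis; N3 trans.
Each arrangement has an internal mirror plane or centre of symmetry, so none is chiral.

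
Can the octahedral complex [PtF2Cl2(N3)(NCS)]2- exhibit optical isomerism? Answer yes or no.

yes

The six octahedral sites form three mutually perpendicular trans pairs.
Systematic placement gives 6 geometric isomers: F trans, Cl trans; F cis, Cl trans; F cis, Cl cis (3 arrangements, 2 chiral); F trans, Cl cis.
Of these, 2 lack any improper symmetry element and so occur as enantiomeric pairs, giving 6 + 2 = 8 stereoisomers in total.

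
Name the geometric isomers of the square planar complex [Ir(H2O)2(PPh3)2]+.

There are 2 geometric isomers: H2O cis; H2O trans.

cis and trans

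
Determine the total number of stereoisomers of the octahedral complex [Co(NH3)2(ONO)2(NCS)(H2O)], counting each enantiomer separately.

8

An octahedron has six vertices in three trans pairs; every non-trans pair is cis.
The distinct arrangements are (6 in all): NH3 trans, ONO trans; NH3 cis, ONO cis (3 arrangements, 2 chiral); NH3 cis, ONO trans; NH3 trans, ONO cis.
Of these, 2 lack any improper symmetry element and so occur as enantiomeric pairs, giving 6 + 2 = 8 stereoisomers in total.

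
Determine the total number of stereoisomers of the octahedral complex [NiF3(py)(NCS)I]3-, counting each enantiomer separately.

5

In an octahedral complex each vertex has one trans partner and four cis neighbours.
Systematic placement gives 4 geometric isomers: F mer (3 arrangements); F fac (chiral).
One of these lacks any improper symmetry element and so occurs as an enantiomeric pair, giving 4 + 1 = 5 stereoisomers in total.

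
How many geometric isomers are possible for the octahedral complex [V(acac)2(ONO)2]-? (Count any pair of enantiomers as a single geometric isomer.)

2

In an octahedral complex each vertex has one trans partner and four cis neighbours.
Each acac is bidentate and must span two cis positions.
Working through the distinct placements yields 2 geometric isomers: ONO trans; ONO cis (chiral).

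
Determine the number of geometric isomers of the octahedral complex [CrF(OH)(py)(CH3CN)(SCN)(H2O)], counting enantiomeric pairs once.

In an octahedral complex each vertex has one trans partner and four cis neighbours.
Placing the ligands in turn and identifying arrangements related by rotation or reflection leaves 15 distinct geometric isomers.

15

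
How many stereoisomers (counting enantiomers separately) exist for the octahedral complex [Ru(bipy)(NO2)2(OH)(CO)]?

6

Each bipy is bidentate and must span two cis positions.
Systematic placement gives 4 geometric isomers: NO2 cis (3 arrangements, 2 chiral); NO2 trans.
Of these, 2 lack any improper symmetry element and so occur as enantiomeric pairs, giving 4 + 2 = 6 stereoisomers in total.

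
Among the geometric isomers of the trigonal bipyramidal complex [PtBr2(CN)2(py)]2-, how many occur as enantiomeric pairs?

1

A trigonal bipyramid has two axial and three equatorial sites, which are chemically inequivalent.
Placing the ligands in turn and identifying arrangements related by rotation or reflection leaves 5 distinct geometric isomers.
One of these lacks any improper symmetry element and so occurs as an enantiomeric pair, giving 5 + 1 = 6 stereoisomers in total.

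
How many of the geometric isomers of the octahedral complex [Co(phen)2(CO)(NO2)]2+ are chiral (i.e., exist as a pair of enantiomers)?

The six octahedral sites form three mutually perpendicular trans pairs.
Each phen is bidentate and must span two cis positions.
There are 2 geometric isomers: CO and NO2 mutually trans; CO and NO2 mutually cis (chiral).
One of these lacks any improper symmetry element and so occurs as an enantiomeric pair, giving 2 + 1 = 3 stereoisomers in total.

1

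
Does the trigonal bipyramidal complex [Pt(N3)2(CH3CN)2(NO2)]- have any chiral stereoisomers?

yes

In a trigonal bipyramid the two axial positions differ from the three equatorial ones.
Placing the ligands in turn and identifying arrangements related by rotation or reflection leaves 5 distinct geometric isomers.
One of these lacks any improper symmetry element and so occurs as an enantiomeric pair, giving 5 + 1 = 6 stereoisomers in total.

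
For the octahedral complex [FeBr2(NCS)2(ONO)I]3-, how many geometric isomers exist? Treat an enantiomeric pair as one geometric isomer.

The six octahedral sites form three mutually perpendicular trans pairs.
The distinct arrangements are (6 in all): Br trans, NCS cis; Br trans, NCS trans; Br cis, NCS cis (3 arrangements, 2 chiral); Br cis, NCS trans.

6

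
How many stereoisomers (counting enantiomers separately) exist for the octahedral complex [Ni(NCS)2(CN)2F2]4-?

6

In an octahedral complex each vertex has one trans partner and four cis neighbours.
Working through the distinct placements yields 5 geometric isomers: NCS trans, CN trans, F trans; NCS cis, CN trans, F cis; NCS trans, CN cis, F cis; NCS cis, CN cis, F cis (chiral); NCS cis, CN cis, F trans.
One of these lacks any improper symmetry element and so occurs as an enantiomeric pair, giving 5 + 1 = 6 stereoisomers in total.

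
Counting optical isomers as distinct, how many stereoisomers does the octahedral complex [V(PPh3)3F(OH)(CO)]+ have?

5

In an octahedral complex each vertex has one trans partner and four cis neighbours.
Systematic placement gives 4 geometric isomers: PPh3 mer (3 arrangements); PPh3 fac (chiral).
One of these lacks any improper symmetry element and so occurs as an enantiomeric pair, giving 4 + 1 = 5 stereoisomers in total.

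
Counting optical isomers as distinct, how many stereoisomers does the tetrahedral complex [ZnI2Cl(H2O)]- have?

1

All four vertices of a tetrahedron are equivalent and mutually adjacent, so cis/trans isomerism cannot arise.
Only one geometric arrangement is possible.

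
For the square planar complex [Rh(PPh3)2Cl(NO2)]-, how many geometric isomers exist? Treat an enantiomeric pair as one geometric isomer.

2

A square has two trans pairs of vertices; adjacent vertices are cis.
Working through the distinct placements yields 2 geometric isomers: PPh3 cis; PPh3 trans.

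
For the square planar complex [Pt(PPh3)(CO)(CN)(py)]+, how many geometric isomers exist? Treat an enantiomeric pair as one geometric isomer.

There are 3 geometric isomers: (CN/PPh3 trans, CO/py trans); (CN/py trans, CO/PPh3 trans); (CN/CO trans, PPh3/py trans).

3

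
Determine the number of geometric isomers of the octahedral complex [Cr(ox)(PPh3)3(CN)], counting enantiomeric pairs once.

2

An octahedron has six vertices in three trans pairs; every non-trans pair is cis.
Each ox is bidentate and must span two cis positions.
Systematic placement gives 2 geometric isomers: PPh3 fac; PPh3 mer.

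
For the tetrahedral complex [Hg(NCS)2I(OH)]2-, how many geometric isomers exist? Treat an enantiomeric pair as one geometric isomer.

All four vertices of a tetrahedron are equivalent and mutually adjacent, so cis/trans isomerism cannot arise.
Only one geometric arrangement is possible.

1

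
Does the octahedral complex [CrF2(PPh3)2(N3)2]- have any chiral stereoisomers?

In an octahedral complex each vertex has one trans partner and four cis neighbours.
There are 5 geometric isomers: F trans, PPh3 trans, N3 trans; F trans, PPh3 cis, N3 cis; F cis, PPh3 trans, N3 cis; F cis, PPh3 cis, N3 cis (chiral); F cis, PPh3 cis, N3 trans.
One of these lacks any improper symmetry element and so occurs as an enantiomeric pair, giving 5 + 1 = 6 stereoisomers in total.

yes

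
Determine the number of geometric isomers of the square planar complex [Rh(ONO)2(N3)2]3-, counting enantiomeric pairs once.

In a square planar complex each vertex has one trans partner and two cis neighbours.
There are 2 geometric isomers: ONO cis; ONO trans.

2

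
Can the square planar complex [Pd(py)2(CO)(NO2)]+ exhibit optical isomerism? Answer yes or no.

no

In a square planar complex each vertex has one trans partner and two cis neighbours.
The distinct arrangements are (2 in all): py cis; py trans.
Each arrangement has an internal mirror plane or centre of symmetry, so none is chiral.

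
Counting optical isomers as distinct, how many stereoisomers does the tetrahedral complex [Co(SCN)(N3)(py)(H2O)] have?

In a tetrahedral complex all four positions are equivalent and every pair of ligands is adjacent — there is no cis/trans distinction.
Only one geometric arrangement is possible; it has no improper symmetry element, so it exists as a pair of enantiomers (2 stereoisomers).

2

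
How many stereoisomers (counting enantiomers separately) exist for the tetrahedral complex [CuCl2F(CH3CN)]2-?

All four vertices of a tetrahedron are equivalent and mutually adjacent, so cis/trans isomerism cannot arise.
Only one geometric arrangement is possible.

1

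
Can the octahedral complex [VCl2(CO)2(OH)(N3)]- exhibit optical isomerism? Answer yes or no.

yes

The six octahedral sites form three mutually perpendicular trans pairs.
There are 6 geometric isomers: Cl trans, CO trans; Cl cis, CO trans; Cl cis, CO cis (3 arrangements, 2 chiral); Cl trans, CO cis.
Of these, 2 lack any improper symmetry element and so occur as enantiomeric pairs, giving 6 + 2 = 8 stereoisomers in total.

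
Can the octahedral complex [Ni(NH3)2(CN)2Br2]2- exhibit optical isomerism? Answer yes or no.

In an octahedral complex each vertex has one trans partner and four cis neighbours.
There are 5 geometric isomers: NH3 trans, CN trans, Br trans; NH3 cis, CN cis, Br trans; NH3 trans, CN cis, Br cis; NH3 cis, CN cis, Br cis (chiral); NH3 cis, CN trans, Br cis.
One of these lacks any improper symmetry element and so occurs as an enantiomeric pair, giving 5 + 1 = 6 stereoisomers in total.

yes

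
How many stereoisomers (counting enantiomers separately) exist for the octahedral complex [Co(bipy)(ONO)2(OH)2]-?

In an octahedral complex each vertex has one trans partner and four cis neighbours.
Each bipy is bidentate and must span two cis positions.
Systematic placement gives 3 geometric isomers: ONO cis, OH trans; ONO cis, OH cis (chiral); ONO trans, OH cis.
One of these lacks any improper symmetry element and so occurs as an enantiomeric pair, giving 3 + 1 = 4 stereoisomers in total.

4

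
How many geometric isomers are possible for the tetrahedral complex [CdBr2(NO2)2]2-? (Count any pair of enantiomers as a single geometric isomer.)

All four vertices of a tetrahedron are equivalent and mutually adjacent, so cis/trans isomerism cannot arise.
Only one geometric arrangement is possible.

1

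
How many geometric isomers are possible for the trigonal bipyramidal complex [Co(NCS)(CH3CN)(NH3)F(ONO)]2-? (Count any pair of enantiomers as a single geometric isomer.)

In a trigonal bipyramid the two axial positions differ from the three equatorial ones.
Exhaustive case analysis gives 10 geometric isomers.

10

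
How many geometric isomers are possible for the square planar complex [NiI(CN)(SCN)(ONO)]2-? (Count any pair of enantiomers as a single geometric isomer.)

3

A square has two trans pairs of vertices; adjacent vertices are cis.
There are 3 geometric isomers: (CN/ONO trans, I/SCN trans); (CN/SCN trans, I/ONO trans); (CN/I trans, ONO/SCN trans).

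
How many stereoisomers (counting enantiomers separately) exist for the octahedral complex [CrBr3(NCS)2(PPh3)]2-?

3

An octahedron has six vertices in three trans pairs; every non-trans pair is cis.
Working through the distinct placements yields 3 geometric isomers: Br mer, NCS cis; Br mer, NCS trans; Br fac, NCS cis.
Each arrangement has an internal mirror plane or centre of symmetry, so none is chiral.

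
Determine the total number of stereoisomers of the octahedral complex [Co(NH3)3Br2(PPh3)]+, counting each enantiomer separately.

Working through the distinct placements yields 3 geometric isomers: NH3 mer, Br trans; NH3 fac, Br cis; NH3 mer, Br cis.
Each arrangement has an internal mirror plane or centre of symmetry, so none is chiral.

3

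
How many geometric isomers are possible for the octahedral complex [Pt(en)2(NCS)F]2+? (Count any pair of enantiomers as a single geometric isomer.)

2

In an octahedral complex each vertex has one trans partner and four cis neighbours.
Each en is bidentate and must span two cis positions.
The distinct arrangements are (2 in all): NCS and F mutually trans; NCS and F mutually cis (chiral).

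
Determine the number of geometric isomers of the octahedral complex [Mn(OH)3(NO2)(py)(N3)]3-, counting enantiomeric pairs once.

The six octahedral sites form three mutually perpendicular trans pairs.
The distinct arrangements are (4 in all): OH mer (3 arrangements); OH fac (chiral).

4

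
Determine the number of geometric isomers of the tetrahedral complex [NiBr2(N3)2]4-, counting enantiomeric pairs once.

1

All four vertices of a tetrahedron are equivalent and mutually adjacent, so cis/trans isomerism cannot arise.
Only one geometric arrangement is possible.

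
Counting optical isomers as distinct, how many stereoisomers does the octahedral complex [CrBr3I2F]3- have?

An octahedron has six vertices in three trans pairs; every non-trans pair is cis.
The distinct arrangements are (3 in all): Br mer, I trans; Br mer, I cis; Br fac, I cis.
Each arrangement has an internal mirror plane or centre of symmetry, so none is chiral.

3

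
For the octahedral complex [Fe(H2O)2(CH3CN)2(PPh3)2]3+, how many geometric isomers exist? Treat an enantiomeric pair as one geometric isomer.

5

The six octahedral sites form three mutually perpendicular trans pairs.
There are 5 geometric isomers: H2O trans, CH3CN trans, PPh3 trans; H2O cis, CH3CN trans, PPh3 cis; H2O cis, CH3CN cis, PPh3 trans; H2O cis, CH3CN cis, PPh3 cis (chiral); H2O trans, CH3CN cis, PPh3 cis.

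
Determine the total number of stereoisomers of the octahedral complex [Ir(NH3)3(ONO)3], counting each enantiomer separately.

2

In an octahedral complex each vertex has one trans partner and four cis neighbours.
Systematic placement gives 2 geometric isomers: NH3 mer; NH3 fac.
Each arrangement has an internal mirror plane or centre of symmetry, so none is chiral.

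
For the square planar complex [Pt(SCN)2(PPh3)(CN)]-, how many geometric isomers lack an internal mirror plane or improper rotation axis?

In a square planar complex each vertex has one trans partner and two cis neighbours.
The distinct arrangements are (2 in all): SCN cis; SCN trans.
Each arrangement has an internal mirror plane or centre of symmetry, so none is chiral.

0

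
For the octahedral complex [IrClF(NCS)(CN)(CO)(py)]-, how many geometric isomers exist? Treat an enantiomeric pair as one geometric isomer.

In an octahedral complex each vertex has one trans partner and four cis neighbours.
Placing the ligands in turn and identifying arrangements related by rotation or reflection leaves 15 distinct geometric isomers.

15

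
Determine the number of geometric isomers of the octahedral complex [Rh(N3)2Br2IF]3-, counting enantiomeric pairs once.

6

In an octahedral complex each vertex has one trans partner and four cis neighbours.
Systematic placement gives 6 geometric isomers: N3 trans, Br trans; N3 cis, Br trans; N3 trans, Br cis; N3 cis, Br cis (3 arrangements, 2 chiral).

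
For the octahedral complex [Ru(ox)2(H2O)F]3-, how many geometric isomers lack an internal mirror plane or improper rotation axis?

Each ox is bidentate and must span two cis positions.
Systematic placement gives 2 geometric isomers: H2O and F mutually trans; H2O and F mutually cis (chiral).
One of these lacks any improper symmetry element and so occurs as an enantiomeric pair, giving 2 + 1 = 3 stereoisomers in total.

1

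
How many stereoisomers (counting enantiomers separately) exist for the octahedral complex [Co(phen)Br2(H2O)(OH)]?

Each phen is bidentate and must span two cis positions.
Working through the distinct placements yields 4 geometric isomers: Br trans; Br cis (3 arrangements, 2 chiral).
Of these, 2 lack any improper symmetry element and so occur as enantiomeric pairs, giving 4 + 2 = 6 stereoisomers in total.

6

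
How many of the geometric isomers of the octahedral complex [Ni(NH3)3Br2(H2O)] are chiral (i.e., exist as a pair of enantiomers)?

In an octahedral complex each vertex has one trans partner and four cis neighbours.
Working through the distinct placements yields 3 geometric isomers: NH3 mer, Br trans; NH3 mer, Br cis; NH3 fac, Br cis.
Each arrangement has an internal mirror plane or centre of symmetry, so none is chiral.

0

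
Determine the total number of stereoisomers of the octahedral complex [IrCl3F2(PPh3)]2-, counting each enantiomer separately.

3

Systematic placement gives 3 geometric isomers: Cl mer, F cis; Cl mer, F trans; Cl fac, F cis.
Each arrangement has an internal mirror plane or centre of symmetry, so none is chiral.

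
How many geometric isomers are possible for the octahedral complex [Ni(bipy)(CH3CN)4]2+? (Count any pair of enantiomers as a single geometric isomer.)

The six octahedral sites form three mutually perpendicular trans pairs.
Each bipy is bidentate and must span two cis positions.
Only one geometric arrangement is possible.

1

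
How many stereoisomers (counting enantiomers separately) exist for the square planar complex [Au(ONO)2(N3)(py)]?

2

There are 2 geometric isomers: ONO cis; ONO trans.
Each arrangement has an internal mirror plane or centre of symmetry, so none is chiral.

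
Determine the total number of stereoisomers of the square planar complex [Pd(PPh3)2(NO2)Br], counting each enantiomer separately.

The distinct arrangements are (2 in all): PPh3 cis; PPh3 trans.
Each arrangement has an internal mirror plane or centre of symmetry, so none is chiral.

2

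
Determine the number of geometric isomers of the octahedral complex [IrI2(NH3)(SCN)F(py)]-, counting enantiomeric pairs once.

An octahedron has six vertices in three trans pairs; every non-trans pair is cis.
Exhaustive case analysis gives 9 geometric isomers.

9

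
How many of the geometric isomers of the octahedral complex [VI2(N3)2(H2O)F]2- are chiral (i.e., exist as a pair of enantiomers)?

An octahedron has six vertices in three trans pairs; every non-trans pair is cis.
Working through the distinct placements yields 6 geometric isomers: I trans, N3 trans; I cis, N3 cis (3 arrangements, 2 chiral); I cis, N3 trans; I trans, N3 cis.
Of these, 2 lack any improper symmetry element and so occur as enantiomeric pairs, giving 6 + 2 = 8 stereoisomers in total.

2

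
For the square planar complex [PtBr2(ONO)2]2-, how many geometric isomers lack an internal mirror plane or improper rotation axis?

A square has two trans pairs of vertices; adjacent vertices are cis.
Systematic placement gives 2 geometric isomers: Br cis; Br trans.
Each arrangement has an internal mirror plane or centre of symmetry, so none is chiral.

0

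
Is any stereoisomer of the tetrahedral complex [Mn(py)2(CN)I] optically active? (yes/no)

no

Only one geometric arrangement is possible.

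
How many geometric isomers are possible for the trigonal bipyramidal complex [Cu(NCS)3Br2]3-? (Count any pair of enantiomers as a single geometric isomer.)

In a trigonal bipyramid the two axial positions differ from the three equatorial ones.
Working through the distinct placements yields 3 geometric isomers: Br both axial; Br one axial, one equatorial; Br both equatorial.

3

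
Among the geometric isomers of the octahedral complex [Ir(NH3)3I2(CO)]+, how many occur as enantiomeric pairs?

The six octahedral sites form three mutually perpendicular trans pairs.
There are 3 geometric isomers: NH3 mer, I cis; NH3 mer, I trans; NH3 fac, I cis.
Each arrangement has an internal mirror plane or centre of symmetry, so none is chiral.

0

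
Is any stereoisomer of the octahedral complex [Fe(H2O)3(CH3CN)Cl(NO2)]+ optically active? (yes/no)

yes

In an octahedral complex each vertex has one trans partner and four cis neighbours.
Working through the distinct placements yields 4 geometric isomers: H2O mer (3 arrangements); H2O fac (chiral).
One of these lacks any improper symmetry element and so occurs as an enantiomeric pair, giving 4 + 1 = 5 stereoisomers in total.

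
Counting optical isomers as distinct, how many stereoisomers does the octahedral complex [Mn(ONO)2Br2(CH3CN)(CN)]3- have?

Systematic placement gives 6 geometric isomers: ONO trans, Br trans; ONO cis, Br trans; ONO trans, Br cis; ONO cis, Br cis (3 arrangements, 2 chiral).
Of these, 2 lack any improper symmetry element and so occur as enantiomeric pairs, giving 6 + 2 = 8 stereoisomers in total.

8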